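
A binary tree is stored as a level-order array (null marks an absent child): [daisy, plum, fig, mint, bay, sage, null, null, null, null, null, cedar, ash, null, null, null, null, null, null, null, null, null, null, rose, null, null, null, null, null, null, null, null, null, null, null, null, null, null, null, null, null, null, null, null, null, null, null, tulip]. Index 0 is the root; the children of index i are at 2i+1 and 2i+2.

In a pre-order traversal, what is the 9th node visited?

tulip

Pre-order visits the node, then its left subtree, then its right subtree.
Visit daisy.
At daisy: go left to plum.
  Visit plum.
  At plum: go left to mint.
    mint is a leaf — visit mint.
  At plum: go right to bay.
    bay is a leaf — visit bay.
At daisy: go right to fig.
  Visit fig.
  At fig: go left to sage.
    Visit sage.
    At sage: go left to cedar.
      Visit cedar.
      At cedar: go left to rose.
        Visit rose.
        At rose: go left to tulip.
          tulip is a leaf — visit tulip.
        At rose: no right child.
      At cedar: no right child.
    At sage: go right to ash.
      ash is a leaf — visit ash.
  At fig: no right child.
Full pre-order sequence: daisy, plum, mint, bay, fig, sage, cedar, rose, tulip, ash.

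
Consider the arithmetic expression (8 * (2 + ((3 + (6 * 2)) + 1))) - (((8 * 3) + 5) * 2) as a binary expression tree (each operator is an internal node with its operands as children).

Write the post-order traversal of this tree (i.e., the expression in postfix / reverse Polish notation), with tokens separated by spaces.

Post-order on an expression tree gives postfix notation: for each operator, emit left operand, right operand, then the operator.

8 2 3 6 2 * + 1 + + * 8 3 * 5 + 2 * -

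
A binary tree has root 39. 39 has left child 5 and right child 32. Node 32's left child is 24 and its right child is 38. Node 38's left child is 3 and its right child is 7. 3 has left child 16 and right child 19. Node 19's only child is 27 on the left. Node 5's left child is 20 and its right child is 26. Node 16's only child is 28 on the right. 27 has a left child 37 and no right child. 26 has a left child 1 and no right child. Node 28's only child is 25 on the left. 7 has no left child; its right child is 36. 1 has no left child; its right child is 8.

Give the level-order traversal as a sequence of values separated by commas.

Level-order visits nodes level by level from the root, left to right within each level.
Level 0: 39
Level 1: 5, 32
Level 2: 20, 26, 24, 38
Level 3: 1, 3, 7
Level 4: 8, 16, 19, 36
Level 5: 28, 27
Level 6: 25, 37

39, 5, 32, 20, 26, 24, 38, 1, 3, 7, 8, 16, 19, 36, 28, 27, 25, 37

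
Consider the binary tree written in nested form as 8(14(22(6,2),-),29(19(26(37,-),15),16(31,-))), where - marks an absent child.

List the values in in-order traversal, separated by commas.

6, 22, 2, 14, 8, 37, 26, 19, 15, 29, 31, 16

In-order visits the left subtree, then the node, then the right subtree.
At 8: go left to 14.
  At 14: go left to 22.
    At 22: go left to 6.
      6 is a leaf — visit 6.
    Visit 22.
    At 22: go right to 2.
      2 is a leaf — visit 2.
  Visit 14.
  At 14: no right child.
Visit 8.
At 8: go right to 29.
  At 29: go left to 19.
    At 19: go left to 26.
      At 26: go left to 37.
        37 is a leaf — visit 37.
      Visit 26.
      At 26: no right child.
    Visit 19.
    At 19: go right to 15.
      15 is a leaf — visit 15.
  Visit 29.
  At 29: go right to 16.
    At 16: go left to 31.
      31 is a leaf — visit 31.
    Visit 16.
    At 16: no right child.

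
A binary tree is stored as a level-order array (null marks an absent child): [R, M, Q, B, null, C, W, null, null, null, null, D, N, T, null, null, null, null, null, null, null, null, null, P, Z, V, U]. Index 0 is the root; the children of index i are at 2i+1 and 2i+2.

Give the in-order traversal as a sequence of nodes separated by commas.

B, M, R, P, D, Z, C, V, N, U, Q, T, W

In-order visits the left subtree, then the node, then the right subtree.
At R: go left to M.
  At M: go left to B.
    B is a leaf — visit B.
  Visit M.
  At M: no right child.
Visit R.
At R: go right to Q.
  At Q: go left to C.
    At C: go left to D.
      At D: go left to P.
        P is a leaf — visit P.
      Visit D.
      At D: go right to Z.
        Z is a leaf — visit Z.
    Visit C.
    At C: go right to N.
      At N: go left to V.
        V is a leaf — visit V.
      Visit N.
      At N: go right to U.
        U is a leaf — visit U.
  Visit Q.
  At Q: go right to W.
    At W: go left to T.
      T is a leaf — visit T.
    Visit W.
    At W: no right child.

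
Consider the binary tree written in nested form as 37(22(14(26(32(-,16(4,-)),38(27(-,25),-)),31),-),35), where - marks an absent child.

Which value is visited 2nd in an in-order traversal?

In-order visits the left subtree, then the node, then the right subtree.
At 37: go left to 22.
  At 22: go left to 14.
    At 14: go left to 26.
      At 26: go left to 32.
        At 32: no left child.
        Visit 32.
        At 32: go right to 16.
          At 16: go left to 4.
            4 is a leaf — visit 4.
          Visit 16.
          At 16: no right child.
      Visit 26.
      At 26: go right to 38.
        At 38: go left to 27.
          At 27: no left child.
          Visit 27.
          At 27: go right to 25.
            25 is a leaf — visit 25.
        Visit 38.
        At 38: no right child.
    Visit 14.
    At 14: go right to 31.
      31 is a leaf — visit 31.
  Visit 22.
  At 22: no right child.
Visit 37.
At 37: go right to 35.
  35 is a leaf — visit 35.
Full in-order sequence: 32, 4, 16, 26, 27, 25, 38, 14, 31, 22, 37, 35.

4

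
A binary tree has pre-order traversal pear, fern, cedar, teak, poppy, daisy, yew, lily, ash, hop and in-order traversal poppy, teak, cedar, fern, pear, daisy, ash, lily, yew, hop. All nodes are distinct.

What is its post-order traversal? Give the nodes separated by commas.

The first element of pre-order is the root; it splits in-order into left and right subtrees.
Root pear: left subtree has 4 nodes {poppy, teak, cedar, fern}, right has 5 {daisy, ash, lily, yew, hop}.
  Root fern: left subtree has 3 nodes {poppy, teak, cedar}, right has 0 { }.
    Root cedar: left subtree has 2 nodes {poppy, teak}, right has 0 { }.
      Root teak: left subtree has 1 node {poppy}, right has 0 { }.
  Root daisy: left subtree has 0 nodes { }, right has 4 {ash, lily, yew, hop}.
    Root yew: left subtree has 2 nodes {ash, lily}, right has 1 {hop}.
      Root lily: left subtree has 1 node {ash}, right has 0 { }.

poppy, teak, cedar, fern, ash, lily, hop, yew, daisy, pear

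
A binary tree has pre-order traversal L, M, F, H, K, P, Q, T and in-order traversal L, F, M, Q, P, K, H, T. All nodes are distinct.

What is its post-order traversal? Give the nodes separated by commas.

F, Q, P, K, T, H, M, L

The first element of pre-order is the root; it splits in-order into left and right subtrees.
Root L: left subtree has 0 nodes { }, right has 7 {F, M, Q, P, K, H, T}.
  Root M: left subtree has 1 node {F}, right has 5 {Q, P, K, H, T}.
    Root H: left subtree has 3 nodes {Q, P, K}, right has 1 {T}.
      Root K: left subtree has 2 nodes {Q, P}, right has 0 { }.
        Root P: left subtree has 1 node {Q}, right has 0 { }.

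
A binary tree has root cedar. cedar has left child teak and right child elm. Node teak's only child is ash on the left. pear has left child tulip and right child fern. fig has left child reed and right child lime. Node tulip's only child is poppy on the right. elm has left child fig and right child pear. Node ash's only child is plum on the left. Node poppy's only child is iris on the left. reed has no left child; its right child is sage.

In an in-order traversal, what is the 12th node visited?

In-order visits the left subtree, then the node, then the right subtree.
At cedar: go left to teak.
  At teak: go left to ash.
    At ash: go left to plum.
      plum is a leaf — visit plum.
    Visit ash.
    At ash: no right child.
  Visit teak.
  At teak: no right child.
Visit cedar.
At cedar: go right to elm.
  At elm: go left to fig.
    At fig: go left to reed.
      At reed: no left child.
      Visit reed.
      At reed: go right to sage.
        sage is a leaf — visit sage.
    Visit fig.
    At fig: go right to lime.
      lime is a leaf — visit lime.
  Visit elm.
  At elm: go right to pear.
    At pear: go left to tulip.
      At tulip: no left child.
      Visit tulip.
      At tulip: go right to poppy.
        At poppy: go left to iris.
          iris is a leaf — visit iris.
        Visit poppy.
        At poppy: no right child.
    Visit pear.
    At pear: go right to fern.
      fern is a leaf — visit fern.
Full in-order sequence: plum, ash, teak, cedar, reed, sage, fig, lime, elm, tulip, iris, poppy, pear, fern.

poppy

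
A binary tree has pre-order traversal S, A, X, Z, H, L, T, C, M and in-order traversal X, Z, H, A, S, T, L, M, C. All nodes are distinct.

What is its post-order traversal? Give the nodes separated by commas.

H, Z, X, A, T, M, C, L, S

The first element of pre-order is the root; it splits in-order into left and right subtrees.
Root S: left subtree has 4 nodes {X, Z, H, A}, right has 4 {T, L, M, C}.
  Root A: left subtree has 3 nodes {X, Z, H}, right has 0 { }.
    Root X: left subtree has 0 nodes { }, right has 2 {Z, H}.
      Root Z: left subtree has 0 nodes { }, right has 1 {H}.
  Root L: left subtree has 1 node {T}, right has 2 {M, C}.
    Root C: left subtree has 1 node {M}, right has 0 { }.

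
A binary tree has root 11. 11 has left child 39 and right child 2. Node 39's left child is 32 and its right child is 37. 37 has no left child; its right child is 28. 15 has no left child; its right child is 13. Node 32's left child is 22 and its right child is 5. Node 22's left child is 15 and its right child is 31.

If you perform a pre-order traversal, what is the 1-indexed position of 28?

Pre-order visits the node, then its left subtree, then its right subtree.
Visit 11.
At 11: go left to 39.
  Visit 39.
  At 39: go left to 32.
    Visit 32.
    At 32: go left to 22.
      Visit 22.
      At 22: go left to 15.
        Visit 15.
        At 15: no left child.
        At 15: go right to 13.
          13 is a leaf — visit 13.
      At 22: go right to 31.
        31 is a leaf — visit 31.
    At 32: go right to 5.
      5 is a leaf — visit 5.
  At 39: go right to 37.
    Visit 37.
    At 37: no left child.
    At 37: go right to 28.
      28 is a leaf — visit 28.
At 11: go right to 2.
  2 is a leaf — visit 2.
Full pre-order sequence: 11, 39, 32, 22, 15, 13, 31, 5, 37, 28, 2.

10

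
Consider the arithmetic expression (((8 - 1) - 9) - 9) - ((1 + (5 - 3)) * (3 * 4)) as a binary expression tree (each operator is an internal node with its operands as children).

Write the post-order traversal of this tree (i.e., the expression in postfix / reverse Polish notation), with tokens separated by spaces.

Post-order on an expression tree gives postfix notation: for each operator, emit left operand, right operand, then the operator.

8 1 - 9 - 9 - 1 5 3 - + 3 4 * * -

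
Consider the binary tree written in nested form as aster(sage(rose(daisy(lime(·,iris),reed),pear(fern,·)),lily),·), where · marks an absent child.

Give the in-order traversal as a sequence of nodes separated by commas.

In-order visits the left subtree, then the node, then the right subtree.
At aster: go left to sage.
  At sage: go left to rose.
    At rose: go left to daisy.
      At daisy: go left to lime.
        At lime: no left child.
        Visit lime.
        At lime: go right to iris.
          iris is a leaf — visit iris.
      Visit daisy.
      At daisy: go right to reed.
        reed is a leaf — visit reed.
    Visit rose.
    At rose: go right to pear.
      At pear: go left to fern.
        fern is a leaf — visit fern.
      Visit pear.
      At pear: no right child.
  Visit sage.
  At sage: go right to lily.
    lily is a leaf — visit lily.
Visit aster.
At aster: no right child.

lime, iris, daisy, reed, rose, fern, pear, sage, lily, aster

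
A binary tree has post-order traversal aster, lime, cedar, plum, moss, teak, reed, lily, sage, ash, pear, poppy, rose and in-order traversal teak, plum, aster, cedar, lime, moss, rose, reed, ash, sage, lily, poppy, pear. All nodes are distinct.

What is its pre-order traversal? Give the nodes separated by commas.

The last element of post-order is the root; it splits in-order into left and right subtrees.
Root rose: left subtree has 6 nodes {teak, plum, aster, cedar, lime, moss}, right has 6 {reed, ash, sage, lily, poppy, pear}.
  Root teak: left subtree has 0 nodes { }, right has 5 {plum, aster, cedar, lime, moss}.
    Root moss: left subtree has 4 nodes {plum, aster, cedar, lime}, right has 0 { }.
      Root plum: left subtree has 0 nodes { }, right has 3 {aster, cedar, lime}.
        Root cedar: left subtree has 1 node {aster}, right has 1 {lime}.
  Root poppy: left subtree has 4 nodes {reed, ash, sage, lily}, right has 1 {pear}.
    Root ash: left subtree has 1 node {reed}, right has 2 {sage, lily}.
      Root sage: left subtree has 0 nodes { }, right has 1 {lily}.

rose, teak, moss, plum, cedar, aster, lime, poppy, ash, reed, sage, lily, pear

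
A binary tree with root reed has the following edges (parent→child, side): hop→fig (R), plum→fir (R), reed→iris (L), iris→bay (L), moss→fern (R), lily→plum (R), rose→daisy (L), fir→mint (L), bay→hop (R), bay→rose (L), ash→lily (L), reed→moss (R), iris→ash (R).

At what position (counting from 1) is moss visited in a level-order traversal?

3

Level-order visits nodes level by level from the root, left to right within each level.
Level 0: reed
Level 1: iris, moss
Level 2: bay, ash, fern
Level 3: rose, hop, lily
Level 4: daisy, fig, plum
Level 5: fir
Level 6: mint
Full level-order sequence: reed, iris, moss, bay, ash, fern, rose, hop, lily, daisy, fig, plum, fir, mint.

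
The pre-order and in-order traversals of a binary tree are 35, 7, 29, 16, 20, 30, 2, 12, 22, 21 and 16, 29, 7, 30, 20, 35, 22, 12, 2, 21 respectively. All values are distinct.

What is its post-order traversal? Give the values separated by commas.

16, 29, 30, 20, 7, 22, 12, 21, 2, 35

The first element of pre-order is the root; it splits in-order into left and right subtrees.
Root 35: left subtree has 5 nodes {16, 29, 7, 30, 20}, right has 4 {22, 12, 2, 21}.
  Root 7: left subtree has 2 nodes {16, 29}, right has 2 {30, 20}.
    Root 29: left subtree has 1 node {16}, right has 0 { }.
    Root 20: left subtree has 1 node {30}, right has 0 { }.
  Root 2: left subtree has 2 nodes {22, 12}, right has 1 {21}.
    Root 12: left subtree has 1 node {22}, right has 0 { }.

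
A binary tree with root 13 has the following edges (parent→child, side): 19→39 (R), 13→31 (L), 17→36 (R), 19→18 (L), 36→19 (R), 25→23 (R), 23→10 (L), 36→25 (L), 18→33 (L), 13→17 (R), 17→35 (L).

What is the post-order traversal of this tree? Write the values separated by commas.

31, 35, 10, 23, 25, 33, 18, 39, 19, 36, 17, 13

Post-order visits the left subtree, then the right subtree, then the node.
At 13: go left to 31.
  31 is a leaf — visit 31.
At 13: go right to 17.
  At 17: go left to 35.
    35 is a leaf — visit 35.
  At 17: go right to 36.
    At 36: go left to 25.
      At 25: no left child.
      At 25: go right to 23.
        At 23: go left to 10.
          10 is a leaf — visit 10.
        At 23: no right child.
        Visit 23.
      Visit 25.
    At 36: go right to 19.
      At 19: go left to 18.
        At 18: go left to 33.
          33 is a leaf — visit 33.
        At 18: no right child.
        Visit 18.
      At 19: go right to 39.
        39 is a leaf — visit 39.
      Visit 19.
    Visit 36.
  Visit 17.
Visit 13.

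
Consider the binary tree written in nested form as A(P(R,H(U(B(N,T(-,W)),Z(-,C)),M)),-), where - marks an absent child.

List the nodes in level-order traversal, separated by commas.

Level-order visits nodes level by level from the root, left to right within each level.
Level 0: A
Level 1: P
Level 2: R, H
Level 3: U, M
Level 4: B, Z
Level 5: N, T, C
Level 6: W

A, P, R, H, U, M, B, Z, N, T, C, W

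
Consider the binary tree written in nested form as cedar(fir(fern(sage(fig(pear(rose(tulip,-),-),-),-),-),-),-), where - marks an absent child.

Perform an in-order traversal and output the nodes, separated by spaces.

tulip rose pear fig sage fern fir cedar

In-order visits the left subtree, then the node, then the right subtree.
At cedar: go left to fir.
  At fir: go left to fern.
    At fern: go left to sage.
      At sage: go left to fig.
        At fig: go left to pear.
          At pear: go left to rose.
            At rose: go left to tulip.
              tulip is a leaf — visit tulip.
            Visit rose.
            At rose: no right child.
          Visit pear.
          At pear: no right child.
        Visit fig.
        At fig: no right child.
      Visit sage.
      At sage: no right child.
    Visit fern.
    At fern: no right child.
  Visit fir.
  At fir: no right child.
Visit cedar.
At cedar: no right child.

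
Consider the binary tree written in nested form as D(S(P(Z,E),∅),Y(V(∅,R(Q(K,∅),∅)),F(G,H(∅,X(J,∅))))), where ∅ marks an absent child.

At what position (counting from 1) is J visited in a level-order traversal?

Level-order visits nodes level by level from the root, left to right within each level.
Level 0: D
Level 1: S, Y
Level 2: P, V, F
Level 3: Z, E, R, G, H
Level 4: Q, X
Level 5: K, J
Full level-order sequence: D, S, Y, P, V, F, Z, E, R, G, H, Q, X, K, J.

15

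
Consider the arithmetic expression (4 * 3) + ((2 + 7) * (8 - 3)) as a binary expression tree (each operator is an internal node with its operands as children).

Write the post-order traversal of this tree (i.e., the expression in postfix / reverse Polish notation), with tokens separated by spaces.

4 3 * 2 7 + 8 3 - * +

Post-order on an expression tree gives postfix notation: for each operator, emit left operand, right operand, then the operator.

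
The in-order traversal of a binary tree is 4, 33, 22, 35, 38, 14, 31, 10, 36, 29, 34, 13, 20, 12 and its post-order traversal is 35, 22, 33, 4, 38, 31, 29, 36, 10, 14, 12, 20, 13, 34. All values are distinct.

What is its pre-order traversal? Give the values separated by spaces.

The last element of post-order is the root; it splits in-order into left and right subtrees.
Root 34: left subtree has 10 nodes {4, 33, 22, 35, 38, 14, 31, 10, 36, 29}, right has 3 {13, 20, 12}.
  Root 14: left subtree has 5 nodes {4, 33, 22, 35, 38}, right has 4 {31, 10, 36, 29}.
    Root 38: left subtree has 4 nodes {4, 33, 22, 35}, right has 0 { }.
      Root 4: left subtree has 0 nodes { }, right has 3 {33, 22, 35}.
        Root 33: left subtree has 0 nodes { }, right has 2 {22, 35}.
          Root 22: left subtree has 0 nodes { }, right has 1 {35}.
    Root 10: left subtree has 1 node {31}, right has 2 {36, 29}.
      Root 36: left subtree has 0 nodes { }, right has 1 {29}.
  Root 13: left subtree has 0 nodes { }, right has 2 {20, 12}.
    Root 20: left subtree has 0 nodes { }, right has 1 {12}.

34 14 38 4 33 22 35 10 31 36 29 13 20 12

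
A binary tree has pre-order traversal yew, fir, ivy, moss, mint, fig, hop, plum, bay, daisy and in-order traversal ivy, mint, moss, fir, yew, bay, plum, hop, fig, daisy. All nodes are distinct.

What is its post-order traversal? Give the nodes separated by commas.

mint, moss, ivy, fir, bay, plum, hop, daisy, fig, yew

The first element of pre-order is the root; it splits in-order into left and right subtrees.
Root yew: left subtree has 4 nodes {ivy, mint, moss, fir}, right has 5 {bay, plum, hop, fig, daisy}.
  Root fir: left subtree has 3 nodes {ivy, mint, moss}, right has 0 { }.
    Root ivy: left subtree has 0 nodes { }, right has 2 {mint, moss}.
      Root moss: left subtree has 1 node {mint}, right has 0 { }.
  Root fig: left subtree has 3 nodes {bay, plum, hop}, right has 1 {daisy}.
    Root hop: left subtree has 2 nodes {bay, plum}, right has 0 { }.
      Root plum: left subtree has 1 node {bay}, right has 0 { }.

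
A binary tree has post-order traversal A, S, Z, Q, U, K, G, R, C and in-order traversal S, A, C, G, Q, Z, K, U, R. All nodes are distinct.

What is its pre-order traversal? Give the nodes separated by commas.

C, S, A, R, G, K, Q, Z, U

The last element of post-order is the root; it splits in-order into left and right subtrees.
Root C: left subtree has 2 nodes {S, A}, right has 6 {G, Q, Z, K, U, R}.
  Root S: left subtree has 0 nodes { }, right has 1 {A}.
  Root R: left subtree has 5 nodes {G, Q, Z, K, U}, right has 0 { }.
    Root G: left subtree has 0 nodes { }, right has 4 {Q, Z, K, U}.
      Root K: left subtree has 2 nodes {Q, Z}, right has 1 {U}.
        Root Q: left subtree has 0 nodes { }, right has 1 {Z}.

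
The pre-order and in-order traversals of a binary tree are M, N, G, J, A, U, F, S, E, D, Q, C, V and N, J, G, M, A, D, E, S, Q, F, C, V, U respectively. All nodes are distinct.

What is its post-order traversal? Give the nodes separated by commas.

The first element of pre-order is the root; it splits in-order into left and right subtrees.
Root M: left subtree has 3 nodes {N, J, G}, right has 9 {A, D, E, S, Q, F, C, V, U}.
  Root N: left subtree has 0 nodes { }, right has 2 {J, G}.
    Root G: left subtree has 1 node {J}, right has 0 { }.
  Root A: left subtree has 0 nodes { }, right has 8 {D, E, S, Q, F, C, V, U}.
    Root U: left subtree has 7 nodes {D, E, S, Q, F, C, V}, right has 0 { }.
      Root F: left subtree has 4 nodes {D, E, S, Q}, right has 2 {C, V}.
        Root S: left subtree has 2 nodes {D, E}, right has 1 {Q}.
          Root E: left subtree has 1 node {D}, right has 0 { }.
        Root C: left subtree has 0 nodes { }, right has 1 {V}.

J, G, N, D, E, Q, S, V, C, F, U, A, M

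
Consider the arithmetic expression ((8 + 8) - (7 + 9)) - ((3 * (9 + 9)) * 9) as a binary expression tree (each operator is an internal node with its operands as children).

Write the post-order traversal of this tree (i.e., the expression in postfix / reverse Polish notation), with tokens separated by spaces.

Post-order on an expression tree gives postfix notation: for each operator, emit left operand, right operand, then the operator.

8 8 + 7 9 + - 3 9 9 + * 9 * -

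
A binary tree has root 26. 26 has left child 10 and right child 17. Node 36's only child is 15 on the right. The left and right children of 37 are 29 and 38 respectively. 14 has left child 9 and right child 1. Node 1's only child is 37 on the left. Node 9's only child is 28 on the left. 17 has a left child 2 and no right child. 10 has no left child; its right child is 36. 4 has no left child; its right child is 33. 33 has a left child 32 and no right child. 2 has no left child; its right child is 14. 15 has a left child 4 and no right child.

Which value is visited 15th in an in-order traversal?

1

In-order visits the left subtree, then the node, then the right subtree.
At 26: go left to 10.
  At 10: no left child.
  Visit 10.
  At 10: go right to 36.
    At 36: no left child.
    Visit 36.
    At 36: go right to 15.
      At 15: go left to 4.
        At 4: no left child.
        Visit 4.
        At 4: go right to 33.
          At 33: go left to 32.
            32 is a leaf — visit 32.
          Visit 33.
          At 33: no right child.
      Visit 15.
      At 15: no right child.
Visit 26.
At 26: go right to 17.
  At 17: go left to 2.
    At 2: no left child.
    Visit 2.
    At 2: go right to 14.
      At 14: go left to 9.
        At 9: go left to 28.
          28 is a leaf — visit 28.
        Visit 9.
        At 9: no right child.
      Visit 14.
      At 14: go right to 1.
        At 1: go left to 37.
          At 37: go left to 29.
            29 is a leaf — visit 29.
          Visit 37.
          At 37: go right to 38.
            38 is a leaf — visit 38.
        Visit 1.
        At 1: no right child.
  Visit 17.
  At 17: no right child.
Full in-order sequence: 10, 36, 4, 32, 33, 15, 26, 2, 28, 9, 14, 29, 37, 38, 1, 17.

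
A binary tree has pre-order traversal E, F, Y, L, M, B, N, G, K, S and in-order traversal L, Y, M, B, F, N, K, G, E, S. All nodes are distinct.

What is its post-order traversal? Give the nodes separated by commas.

The first element of pre-order is the root; it splits in-order into left and right subtrees.
Root E: left subtree has 8 nodes {L, Y, M, B, F, N, K, G}, right has 1 {S}.
  Root F: left subtree has 4 nodes {L, Y, M, B}, right has 3 {N, K, G}.
    Root Y: left subtree has 1 node {L}, right has 2 {M, B}.
      Root M: left subtree has 0 nodes { }, right has 1 {B}.
    Root N: left subtree has 0 nodes { }, right has 2 {K, G}.
      Root G: left subtree has 1 node {K}, right has 0 { }.

L, B, M, Y, K, G, N, F, S, E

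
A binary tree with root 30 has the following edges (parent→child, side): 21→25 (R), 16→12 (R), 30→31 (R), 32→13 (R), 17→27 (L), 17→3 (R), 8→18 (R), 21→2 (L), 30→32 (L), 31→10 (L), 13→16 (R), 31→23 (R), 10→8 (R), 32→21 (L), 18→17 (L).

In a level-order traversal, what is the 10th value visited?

Level-order visits nodes level by level from the root, left to right within each level.
Level 0: 30
Level 1: 32, 31
Level 2: 21, 13, 10, 23
Level 3: 2, 25, 16, 8
Level 4: 12, 18
Level 5: 17
Level 6: 27, 3
Full level-order sequence: 30, 32, 31, 21, 13, 10, 23, 2, 25, 16, 8, 12, 18, 17, 27, 3.

16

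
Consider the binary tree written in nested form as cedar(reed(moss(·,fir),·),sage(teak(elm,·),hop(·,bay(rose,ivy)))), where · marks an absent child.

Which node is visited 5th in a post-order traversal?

teak

Post-order visits the left subtree, then the right subtree, then the node.
At cedar: go left to reed.
  At reed: go left to moss.
    At moss: no left child.
    At moss: go right to fir.
      fir is a leaf — visit fir.
    Visit moss.
  At reed: no right child.
  Visit reed.
At cedar: go right to sage.
  At sage: go left to teak.
    At teak: go left to elm.
      elm is a leaf — visit elm.
    At teak: no right child.
    Visit teak.
  At sage: go right to hop.
    At hop: no left child.
    At hop: go right to bay.
      At bay: go left to rose.
        rose is a leaf — visit rose.
      At bay: go right to ivy.
        ivy is a leaf — visit ivy.
      Visit bay.
    Visit hop.
  Visit sage.
Visit cedar.
Full post-order sequence: fir, moss, reed, elm, teak, rose, ivy, bay, hop, sage, cedar.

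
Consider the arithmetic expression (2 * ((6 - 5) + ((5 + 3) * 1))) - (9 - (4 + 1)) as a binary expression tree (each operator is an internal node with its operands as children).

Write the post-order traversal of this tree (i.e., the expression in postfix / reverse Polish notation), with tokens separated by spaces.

2 6 5 - 5 3 + 1 * + * 9 4 1 + - -

Post-order on an expression tree gives postfix notation: for each operator, emit left operand, right operand, then the operator.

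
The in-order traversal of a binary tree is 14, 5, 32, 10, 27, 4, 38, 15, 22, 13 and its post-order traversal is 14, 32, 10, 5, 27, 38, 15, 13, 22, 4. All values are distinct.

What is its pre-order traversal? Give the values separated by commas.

4, 27, 5, 14, 10, 32, 22, 15, 38, 13

The last element of post-order is the root; it splits in-order into left and right subtrees.
Root 4: left subtree has 5 nodes {14, 5, 32, 10, 27}, right has 4 {38, 15, 22, 13}.
  Root 27: left subtree has 4 nodes {14, 5, 32, 10}, right has 0 { }.
    Root 5: left subtree has 1 node {14}, right has 2 {32, 10}.
      Root 10: left subtree has 1 node {32}, right has 0 { }.
  Root 22: left subtree has 2 nodes {38, 15}, right has 1 {13}.
    Root 15: left subtree has 1 node {38}, right has 0 { }.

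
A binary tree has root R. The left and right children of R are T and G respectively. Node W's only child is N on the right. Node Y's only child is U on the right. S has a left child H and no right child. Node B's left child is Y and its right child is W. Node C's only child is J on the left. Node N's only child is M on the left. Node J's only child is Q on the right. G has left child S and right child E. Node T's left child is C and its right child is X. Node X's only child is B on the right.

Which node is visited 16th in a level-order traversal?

Level-order visits nodes level by level from the root, left to right within each level.
Level 0: R
Level 1: T, G
Level 2: C, X, S, E
Level 3: J, B, H
Level 4: Q, Y, W
Level 5: U, N
Level 6: M
Full level-order sequence: R, T, G, C, X, S, E, J, B, H, Q, Y, W, U, N, M.

M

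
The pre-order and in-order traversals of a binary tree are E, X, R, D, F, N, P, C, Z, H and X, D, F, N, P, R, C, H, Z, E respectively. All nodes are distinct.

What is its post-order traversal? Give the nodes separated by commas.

The first element of pre-order is the root; it splits in-order into left and right subtrees.
Root E: left subtree has 9 nodes {X, D, F, N, P, R, C, H, Z}, right has 0 { }.
  Root X: left subtree has 0 nodes { }, right has 8 {D, F, N, P, R, C, H, Z}.
    Root R: left subtree has 4 nodes {D, F, N, P}, right has 3 {C, H, Z}.
      Root D: left subtree has 0 nodes { }, right has 3 {F, N, P}.
        Root F: left subtree has 0 nodes { }, right has 2 {N, P}.
          Root N: left subtree has 0 nodes { }, right has 1 {P}.
      Root C: left subtree has 0 nodes { }, right has 2 {H, Z}.
        Root Z: left subtree has 1 node {H}, right has 0 { }.

P, N, F, D, H, Z, C, R, X, E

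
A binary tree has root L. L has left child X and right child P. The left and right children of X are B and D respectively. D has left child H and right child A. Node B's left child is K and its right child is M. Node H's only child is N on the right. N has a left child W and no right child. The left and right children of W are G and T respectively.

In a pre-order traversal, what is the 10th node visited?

Pre-order visits the node, then its left subtree, then its right subtree.
Visit L.
At L: go left to X.
  Visit X.
  At X: go left to B.
    Visit B.
    At B: go left to K.
      K is a leaf — visit K.
    At B: go right to M.
      M is a leaf — visit M.
  At X: go right to D.
    Visit D.
    At D: go left to H.
      Visit H.
      At H: no left child.
      At H: go right to N.
        Visit N.
        At N: go left to W.
          Visit W.
          At W: go left to G.
            G is a leaf — visit G.
          At W: go right to T.
            T is a leaf — visit T.
        At N: no right child.
    At D: go right to A.
      A is a leaf — visit A.
At L: go right to P.
  P is a leaf — visit P.
Full pre-order sequence: L, X, B, K, M, D, H, N, W, G, T, A, P.

G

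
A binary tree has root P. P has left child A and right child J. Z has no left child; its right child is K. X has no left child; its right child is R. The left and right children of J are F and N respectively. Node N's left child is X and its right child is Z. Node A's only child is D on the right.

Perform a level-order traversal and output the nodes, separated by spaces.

Level-order visits nodes level by level from the root, left to right within each level.
Level 0: P
Level 1: A, J
Level 2: D, F, N
Level 3: X, Z
Level 4: R, K

P A J D F N X Z R K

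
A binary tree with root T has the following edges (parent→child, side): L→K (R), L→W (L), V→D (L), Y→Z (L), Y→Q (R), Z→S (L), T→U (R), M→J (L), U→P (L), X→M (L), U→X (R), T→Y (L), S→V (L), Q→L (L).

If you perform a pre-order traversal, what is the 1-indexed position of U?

Pre-order visits the node, then its left subtree, then its right subtree.
Visit T.
At T: go left to Y.
  Visit Y.
  At Y: go left to Z.
    Visit Z.
    At Z: go left to S.
      Visit S.
      At S: go left to V.
        Visit V.
        At V: go left to D.
          D is a leaf — visit D.
        At V: no right child.
      At S: no right child.
    At Z: no right child.
  At Y: go right to Q.
    Visit Q.
    At Q: go left to L.
      Visit L.
      At L: go left to W.
        W is a leaf — visit W.
      At L: go right to K.
        K is a leaf — visit K.
    At Q: no right child.
At T: go right to U.
  Visit U.
  At U: go left to P.
    P is a leaf — visit P.
  At U: go right to X.
    Visit X.
    At X: go left to M.
      Visit M.
      At M: go left to J.
        J is a leaf — visit J.
      At M: no right child.
    At X: no right child.
Full pre-order sequence: T, Y, Z, S, V, D, Q, L, W, K, U, P, X, M, J.

11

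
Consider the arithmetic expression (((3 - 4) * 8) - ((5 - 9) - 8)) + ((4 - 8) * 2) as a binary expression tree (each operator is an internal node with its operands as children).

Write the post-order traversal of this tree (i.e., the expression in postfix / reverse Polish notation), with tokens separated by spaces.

3 4 - 8 * 5 9 - 8 - - 4 8 - 2 * +

Post-order on an expression tree gives postfix notation: for each operator, emit left operand, right operand, then the operator.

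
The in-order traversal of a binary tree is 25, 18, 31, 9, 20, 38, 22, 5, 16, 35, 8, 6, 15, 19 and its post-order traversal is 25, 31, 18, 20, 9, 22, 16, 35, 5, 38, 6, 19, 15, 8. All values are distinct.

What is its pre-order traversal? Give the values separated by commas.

The last element of post-order is the root; it splits in-order into left and right subtrees.
Root 8: left subtree has 10 nodes {25, 18, 31, 9, 20, 38, 22, 5, 16, 35}, right has 3 {6, 15, 19}.
  Root 38: left subtree has 5 nodes {25, 18, 31, 9, 20}, right has 4 {22, 5, 16, 35}.
    Root 9: left subtree has 3 nodes {25, 18, 31}, right has 1 {20}.
      Root 18: left subtree has 1 node {25}, right has 1 {31}.
    Root 5: left subtree has 1 node {22}, right has 2 {16, 35}.
      Root 35: left subtree has 1 node {16}, right has 0 { }.
  Root 15: left subtree has 1 node {6}, right has 1 {19}.

8, 38, 9, 18, 25, 31, 20, 5, 22, 35, 16, 15, 6, 19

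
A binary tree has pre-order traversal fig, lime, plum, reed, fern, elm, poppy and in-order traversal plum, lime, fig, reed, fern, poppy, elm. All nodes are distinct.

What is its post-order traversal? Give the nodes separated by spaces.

plum lime poppy elm fern reed fig

The first element of pre-order is the root; it splits in-order into left and right subtrees.
Root fig: left subtree has 2 nodes {plum, lime}, right has 4 {reed, fern, poppy, elm}.
  Root lime: left subtree has 1 node {plum}, right has 0 { }.
  Root reed: left subtree has 0 nodes { }, right has 3 {fern, poppy, elm}.
    Root fern: left subtree has 0 nodes { }, right has 2 {poppy, elm}.
      Root elm: left subtree has 1 node {poppy}, right has 0 { }.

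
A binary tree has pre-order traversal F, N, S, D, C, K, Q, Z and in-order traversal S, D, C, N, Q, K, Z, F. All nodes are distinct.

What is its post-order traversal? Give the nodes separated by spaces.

C D S Q Z K N F

The first element of pre-order is the root; it splits in-order into left and right subtrees.
Root F: left subtree has 7 nodes {S, D, C, N, Q, K, Z}, right has 0 { }.
  Root N: left subtree has 3 nodes {S, D, C}, right has 3 {Q, K, Z}.
    Root S: left subtree has 0 nodes { }, right has 2 {D, C}.
      Root D: left subtree has 0 nodes { }, right has 1 {C}.
    Root K: left subtree has 1 node {Q}, right has 1 {Z}.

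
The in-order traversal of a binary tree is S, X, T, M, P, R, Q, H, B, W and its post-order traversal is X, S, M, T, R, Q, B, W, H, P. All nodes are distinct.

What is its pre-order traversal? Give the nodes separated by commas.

The last element of post-order is the root; it splits in-order into left and right subtrees.
Root P: left subtree has 4 nodes {S, X, T, M}, right has 5 {R, Q, H, B, W}.
  Root T: left subtree has 2 nodes {S, X}, right has 1 {M}.
    Root S: left subtree has 0 nodes { }, right has 1 {X}.
  Root H: left subtree has 2 nodes {R, Q}, right has 2 {B, W}.
    Root Q: left subtree has 1 node {R}, right has 0 { }.
    Root W: left subtree has 1 node {B}, right has 0 { }.

P, T, S, X, M, H, Q, R, W, B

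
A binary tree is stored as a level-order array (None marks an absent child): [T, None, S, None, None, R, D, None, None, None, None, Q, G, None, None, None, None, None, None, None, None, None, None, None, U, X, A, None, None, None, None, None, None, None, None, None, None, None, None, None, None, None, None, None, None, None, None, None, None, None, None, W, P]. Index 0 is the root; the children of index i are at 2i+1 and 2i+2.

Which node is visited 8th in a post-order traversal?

R

Post-order visits the left subtree, then the right subtree, then the node.
At T: no left child.
At T: go right to S.
  At S: go left to R.
    At R: go left to Q.
      At Q: no left child.
      At Q: go right to U.
        U is a leaf — visit U.
      Visit Q.
    At R: go right to G.
      At G: go left to X.
        At X: go left to W.
          W is a leaf — visit W.
        At X: go right to P.
          P is a leaf — visit P.
        Visit X.
      At G: go right to A.
        A is a leaf — visit A.
      Visit G.
    Visit R.
  At S: go right to D.
    D is a leaf — visit D.
  Visit S.
Visit T.
Full post-order sequence: U, Q, W, P, X, A, G, R, D, S, T.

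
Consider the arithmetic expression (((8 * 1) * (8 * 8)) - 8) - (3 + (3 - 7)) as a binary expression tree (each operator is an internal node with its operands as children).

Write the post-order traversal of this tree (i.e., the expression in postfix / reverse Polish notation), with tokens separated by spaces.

Post-order on an expression tree gives postfix notation: for each operator, emit left operand, right operand, then the operator.

8 1 * 8 8 * * 8 - 3 3 7 - + -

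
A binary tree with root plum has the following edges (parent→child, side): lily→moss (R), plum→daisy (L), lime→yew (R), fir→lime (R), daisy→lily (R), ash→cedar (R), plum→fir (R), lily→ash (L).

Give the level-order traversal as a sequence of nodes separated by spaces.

Level-order visits nodes level by level from the root, left to right within each level.
Level 0: plum
Level 1: daisy, fir
Level 2: lily, lime
Level 3: ash, moss, yew
Level 4: cedar

plum daisy fir lily lime ash moss yew cedar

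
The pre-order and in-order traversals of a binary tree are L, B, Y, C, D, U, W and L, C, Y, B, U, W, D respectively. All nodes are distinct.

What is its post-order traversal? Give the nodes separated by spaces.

C Y W U D B L

The first element of pre-order is the root; it splits in-order into left and right subtrees.
Root L: left subtree has 0 nodes { }, right has 6 {C, Y, B, U, W, D}.
  Root B: left subtree has 2 nodes {C, Y}, right has 3 {U, W, D}.
    Root Y: left subtree has 1 node {C}, right has 0 { }.
    Root D: left subtree has 2 nodes {U, W}, right has 0 { }.
      Root U: left subtree has 0 nodes { }, right has 1 {W}.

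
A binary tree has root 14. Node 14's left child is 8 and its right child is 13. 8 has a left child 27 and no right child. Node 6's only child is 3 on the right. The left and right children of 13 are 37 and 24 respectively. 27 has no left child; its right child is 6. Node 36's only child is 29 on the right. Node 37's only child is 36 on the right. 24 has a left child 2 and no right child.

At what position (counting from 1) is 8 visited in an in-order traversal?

In-order visits the left subtree, then the node, then the right subtree.
At 14: go left to 8.
  At 8: go left to 27.
    At 27: no left child.
    Visit 27.
    At 27: go right to 6.
      At 6: no left child.
      Visit 6.
      At 6: go right to 3.
        3 is a leaf — visit 3.
  Visit 8.
  At 8: no right child.
Visit 14.
At 14: go right to 13.
  At 13: go left to 37.
    At 37: no left child.
    Visit 37.
    At 37: go right to 36.
      At 36: no left child.
      Visit 36.
      At 36: go right to 29.
        29 is a leaf — visit 29.
  Visit 13.
  At 13: go right to 24.
    At 24: go left to 2.
      2 is a leaf — visit 2.
    Visit 24.
    At 24: no right child.
Full in-order sequence: 27, 6, 3, 8, 14, 37, 36, 29, 13, 2, 24.

4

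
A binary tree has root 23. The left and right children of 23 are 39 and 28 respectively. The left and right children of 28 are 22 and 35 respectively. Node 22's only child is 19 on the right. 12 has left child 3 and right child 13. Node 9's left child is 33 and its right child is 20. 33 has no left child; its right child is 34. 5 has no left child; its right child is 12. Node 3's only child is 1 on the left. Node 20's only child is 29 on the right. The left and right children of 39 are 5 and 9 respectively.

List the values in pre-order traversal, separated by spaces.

Pre-order visits the node, then its left subtree, then its right subtree.
Visit 23.
At 23: go left to 39.
  Visit 39.
  At 39: go left to 5.
    Visit 5.
    At 5: no left child.
    At 5: go right to 12.
      Visit 12.
      At 12: go left to 3.
        Visit 3.
        At 3: go left to 1.
          1 is a leaf — visit 1.
        At 3: no right child.
      At 12: go right to 13.
        13 is a leaf — visit 13.
  At 39: go right to 9.
    Visit 9.
    At 9: go left to 33.
      Visit 33.
      At 33: no left child.
      At 33: go right to 34.
        34 is a leaf — visit 34.
    At 9: go right to 20.
      Visit 20.
      At 20: no left child.
      At 20: go right to 29.
        29 is a leaf — visit 29.
At 23: go right to 28.
  Visit 28.
  At 28: go left to 22.
    Visit 22.
    At 22: no left child.
    At 22: go right to 19.
      19 is a leaf — visit 19.
  At 28: go right to 35.
    35 is a leaf — visit 35.

23 39 5 12 3 1 13 9 33 34 20 29 28 22 19 35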